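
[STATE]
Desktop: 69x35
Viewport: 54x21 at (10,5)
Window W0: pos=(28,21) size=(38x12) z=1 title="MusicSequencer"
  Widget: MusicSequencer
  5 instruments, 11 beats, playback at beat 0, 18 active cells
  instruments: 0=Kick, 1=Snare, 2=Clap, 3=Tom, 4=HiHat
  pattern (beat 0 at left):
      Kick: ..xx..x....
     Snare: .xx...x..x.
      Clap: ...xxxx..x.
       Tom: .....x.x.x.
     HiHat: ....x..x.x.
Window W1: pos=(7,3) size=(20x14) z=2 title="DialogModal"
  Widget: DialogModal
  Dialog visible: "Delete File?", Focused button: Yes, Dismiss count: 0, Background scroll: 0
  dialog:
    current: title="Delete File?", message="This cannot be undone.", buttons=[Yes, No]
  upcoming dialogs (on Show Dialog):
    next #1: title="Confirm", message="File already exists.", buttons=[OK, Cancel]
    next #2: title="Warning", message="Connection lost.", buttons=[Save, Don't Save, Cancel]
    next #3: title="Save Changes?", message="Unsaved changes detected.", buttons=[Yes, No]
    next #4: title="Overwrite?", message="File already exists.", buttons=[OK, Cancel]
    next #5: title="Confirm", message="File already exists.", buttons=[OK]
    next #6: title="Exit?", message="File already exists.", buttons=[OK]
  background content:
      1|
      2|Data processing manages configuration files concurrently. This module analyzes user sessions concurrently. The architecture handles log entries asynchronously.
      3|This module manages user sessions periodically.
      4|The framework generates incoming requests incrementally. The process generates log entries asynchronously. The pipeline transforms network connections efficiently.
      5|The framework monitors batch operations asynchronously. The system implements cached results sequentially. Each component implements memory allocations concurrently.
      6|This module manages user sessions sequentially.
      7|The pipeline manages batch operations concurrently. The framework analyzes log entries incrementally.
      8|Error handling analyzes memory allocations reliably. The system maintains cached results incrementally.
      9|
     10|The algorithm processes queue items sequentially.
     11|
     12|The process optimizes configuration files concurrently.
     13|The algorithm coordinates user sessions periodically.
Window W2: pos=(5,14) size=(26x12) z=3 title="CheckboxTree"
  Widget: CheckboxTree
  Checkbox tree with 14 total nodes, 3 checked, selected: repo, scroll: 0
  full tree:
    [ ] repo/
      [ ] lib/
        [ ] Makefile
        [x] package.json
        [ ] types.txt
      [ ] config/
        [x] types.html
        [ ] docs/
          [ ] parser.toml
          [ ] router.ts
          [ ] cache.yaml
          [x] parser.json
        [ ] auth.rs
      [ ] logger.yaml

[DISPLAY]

────────────────┨                                     
                ┃                                     
ta processing ma┃                                     
┌────────────┐ge┃                                     
│Delete File?│ne┃                                     
│This cannot │ni┃                                     
│ [Yes]  No  │ge┃                                     
└────────────┘ag┃                                     
ror handling ana┃                                     
━━━━━━━━━━━━━━━━━━━━┓                                 
ckboxTree           ┃                                 
────────────────────┨                                 
 repo/              ┃                                 
-] lib/             ┃                                 
 [ ] Makefile       ┃                                 
 [x] package.json   ┃                                 
 [ ] types.txt      ┃━━━━━━━━━━━━━━━━━━━━━━━━━━━━━━━━━
-] config/          ┃usicSequencer                    
 [x] types.html     ┃─────────────────────────────────
 [-] docs/          ┃    ▼1234567890                  
━━━━━━━━━━━━━━━━━━━━┛Kick··██··█····                  


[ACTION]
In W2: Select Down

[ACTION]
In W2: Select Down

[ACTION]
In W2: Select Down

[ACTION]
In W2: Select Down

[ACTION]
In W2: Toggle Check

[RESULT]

────────────────┨                                     
                ┃                                     
ta processing ma┃                                     
┌────────────┐ge┃                                     
│Delete File?│ne┃                                     
│This cannot │ni┃                                     
│ [Yes]  No  │ge┃                                     
└────────────┘ag┃                                     
ror handling ana┃                                     
━━━━━━━━━━━━━━━━━━━━┓                                 
ckboxTree           ┃                                 
────────────────────┨                                 
 repo/              ┃                                 
-] lib/             ┃                                 
 [ ] Makefile       ┃                                 
 [x] package.json   ┃                                 
 [x] types.txt      ┃━━━━━━━━━━━━━━━━━━━━━━━━━━━━━━━━━
-] config/          ┃usicSequencer                    
 [x] types.html     ┃─────────────────────────────────
 [-] docs/          ┃    ▼1234567890                  
━━━━━━━━━━━━━━━━━━━━┛Kick··██··█····                  


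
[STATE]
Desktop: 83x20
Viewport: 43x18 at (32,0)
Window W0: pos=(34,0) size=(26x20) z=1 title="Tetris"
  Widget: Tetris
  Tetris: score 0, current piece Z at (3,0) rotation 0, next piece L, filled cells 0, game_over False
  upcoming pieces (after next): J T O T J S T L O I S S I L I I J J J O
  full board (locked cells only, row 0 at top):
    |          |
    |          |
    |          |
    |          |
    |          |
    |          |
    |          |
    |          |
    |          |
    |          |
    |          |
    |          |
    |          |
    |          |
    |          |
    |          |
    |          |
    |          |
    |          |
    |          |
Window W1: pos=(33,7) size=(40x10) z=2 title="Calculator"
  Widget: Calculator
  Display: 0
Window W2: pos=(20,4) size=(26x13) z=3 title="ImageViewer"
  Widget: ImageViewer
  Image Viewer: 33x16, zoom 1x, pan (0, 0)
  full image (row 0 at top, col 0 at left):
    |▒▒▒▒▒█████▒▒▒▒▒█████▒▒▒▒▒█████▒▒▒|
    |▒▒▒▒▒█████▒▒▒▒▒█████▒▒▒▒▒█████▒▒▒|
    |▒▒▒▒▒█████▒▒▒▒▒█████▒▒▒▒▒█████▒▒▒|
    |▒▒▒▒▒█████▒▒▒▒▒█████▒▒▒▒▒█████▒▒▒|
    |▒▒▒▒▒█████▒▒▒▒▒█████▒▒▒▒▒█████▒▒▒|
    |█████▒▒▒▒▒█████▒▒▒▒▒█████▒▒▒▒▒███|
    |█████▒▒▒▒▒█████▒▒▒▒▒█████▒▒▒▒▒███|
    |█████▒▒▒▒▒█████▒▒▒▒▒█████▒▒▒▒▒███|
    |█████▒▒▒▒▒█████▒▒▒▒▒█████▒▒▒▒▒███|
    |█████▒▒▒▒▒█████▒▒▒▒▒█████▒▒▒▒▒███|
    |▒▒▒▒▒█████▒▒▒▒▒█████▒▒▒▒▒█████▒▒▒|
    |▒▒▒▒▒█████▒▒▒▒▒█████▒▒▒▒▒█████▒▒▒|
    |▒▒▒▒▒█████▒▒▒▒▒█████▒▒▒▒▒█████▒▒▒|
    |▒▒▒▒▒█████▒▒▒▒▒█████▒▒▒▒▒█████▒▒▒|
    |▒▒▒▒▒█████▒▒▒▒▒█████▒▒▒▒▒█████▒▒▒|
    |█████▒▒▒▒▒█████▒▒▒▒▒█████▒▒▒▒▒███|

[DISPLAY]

  ┏━━━━━━━━━━━━━━━━━━━━━━━━┓               
  ┃ Tetris                 ┃               
  ┠────────────────────────┨               
  ┃          │Next:        ┃               
━━━━━━━━━━━━━┓  ▒          ┃               
r            ┃▒▒▒          ┃               
─────────────┨             ┃               
▒▒▒▒█████▒▒▒▒┃━━━━━━━━━━━━━━━━━━━━━━━━━━┓  
▒▒▒▒█████▒▒▒▒┃                          ┃  
▒▒▒▒█████▒▒▒▒┃──────────────────────────┨  
▒▒▒▒█████▒▒▒▒┃                         0┃  
▒▒▒▒█████▒▒▒▒┃┬───┐                     ┃  
████▒▒▒▒▒████┃│ ÷ │                     ┃  
████▒▒▒▒▒████┃┼───┤                     ┃  
████▒▒▒▒▒████┃│ × │                     ┃  
████▒▒▒▒▒████┃┴───┘                     ┃  
━━━━━━━━━━━━━┛━━━━━━━━━━━━━━━━━━━━━━━━━━┛  
  ┃          │             ┃               


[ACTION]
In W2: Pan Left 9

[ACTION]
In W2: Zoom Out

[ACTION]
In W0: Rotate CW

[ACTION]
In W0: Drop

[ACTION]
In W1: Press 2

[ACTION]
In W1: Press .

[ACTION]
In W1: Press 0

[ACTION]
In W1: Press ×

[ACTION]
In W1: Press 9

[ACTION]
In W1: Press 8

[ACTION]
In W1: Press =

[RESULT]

  ┏━━━━━━━━━━━━━━━━━━━━━━━━┓               
  ┃ Tetris                 ┃               
  ┠────────────────────────┨               
  ┃          │Next:        ┃               
━━━━━━━━━━━━━┓  ▒          ┃               
r            ┃▒▒▒          ┃               
─────────────┨             ┃               
▒▒▒▒█████▒▒▒▒┃━━━━━━━━━━━━━━━━━━━━━━━━━━┓  
▒▒▒▒█████▒▒▒▒┃                          ┃  
▒▒▒▒█████▒▒▒▒┃──────────────────────────┨  
▒▒▒▒█████▒▒▒▒┃                       196┃  
▒▒▒▒█████▒▒▒▒┃┬───┐                     ┃  
████▒▒▒▒▒████┃│ ÷ │                     ┃  
████▒▒▒▒▒████┃┼───┤                     ┃  
████▒▒▒▒▒████┃│ × │                     ┃  
████▒▒▒▒▒████┃┴───┘                     ┃  
━━━━━━━━━━━━━┛━━━━━━━━━━━━━━━━━━━━━━━━━━┛  
  ┃          │             ┃               


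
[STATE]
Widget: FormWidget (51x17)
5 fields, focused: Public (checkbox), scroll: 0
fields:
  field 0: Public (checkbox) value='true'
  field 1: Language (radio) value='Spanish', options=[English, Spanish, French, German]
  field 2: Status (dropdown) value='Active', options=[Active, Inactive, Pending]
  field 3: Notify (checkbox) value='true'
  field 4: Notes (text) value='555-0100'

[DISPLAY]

> Public:     [x]                                  
  Language:   ( ) English  (●) Spanish  ( ) French 
  Status:     [Active                            ▼]
  Notify:     [x]                                  
  Notes:      [555-0100                           ]
                                                   
                                                   
                                                   
                                                   
                                                   
                                                   
                                                   
                                                   
                                                   
                                                   
                                                   
                                                   


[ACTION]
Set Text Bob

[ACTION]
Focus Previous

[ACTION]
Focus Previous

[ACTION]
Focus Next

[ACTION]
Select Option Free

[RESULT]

  Public:     [x]                                  
  Language:   ( ) English  (●) Spanish  ( ) French 
  Status:     [Active                            ▼]
  Notify:     [x]                                  
> Notes:      [555-0100                           ]
                                                   
                                                   
                                                   
                                                   
                                                   
                                                   
                                                   
                                                   
                                                   
                                                   
                                                   
                                                   


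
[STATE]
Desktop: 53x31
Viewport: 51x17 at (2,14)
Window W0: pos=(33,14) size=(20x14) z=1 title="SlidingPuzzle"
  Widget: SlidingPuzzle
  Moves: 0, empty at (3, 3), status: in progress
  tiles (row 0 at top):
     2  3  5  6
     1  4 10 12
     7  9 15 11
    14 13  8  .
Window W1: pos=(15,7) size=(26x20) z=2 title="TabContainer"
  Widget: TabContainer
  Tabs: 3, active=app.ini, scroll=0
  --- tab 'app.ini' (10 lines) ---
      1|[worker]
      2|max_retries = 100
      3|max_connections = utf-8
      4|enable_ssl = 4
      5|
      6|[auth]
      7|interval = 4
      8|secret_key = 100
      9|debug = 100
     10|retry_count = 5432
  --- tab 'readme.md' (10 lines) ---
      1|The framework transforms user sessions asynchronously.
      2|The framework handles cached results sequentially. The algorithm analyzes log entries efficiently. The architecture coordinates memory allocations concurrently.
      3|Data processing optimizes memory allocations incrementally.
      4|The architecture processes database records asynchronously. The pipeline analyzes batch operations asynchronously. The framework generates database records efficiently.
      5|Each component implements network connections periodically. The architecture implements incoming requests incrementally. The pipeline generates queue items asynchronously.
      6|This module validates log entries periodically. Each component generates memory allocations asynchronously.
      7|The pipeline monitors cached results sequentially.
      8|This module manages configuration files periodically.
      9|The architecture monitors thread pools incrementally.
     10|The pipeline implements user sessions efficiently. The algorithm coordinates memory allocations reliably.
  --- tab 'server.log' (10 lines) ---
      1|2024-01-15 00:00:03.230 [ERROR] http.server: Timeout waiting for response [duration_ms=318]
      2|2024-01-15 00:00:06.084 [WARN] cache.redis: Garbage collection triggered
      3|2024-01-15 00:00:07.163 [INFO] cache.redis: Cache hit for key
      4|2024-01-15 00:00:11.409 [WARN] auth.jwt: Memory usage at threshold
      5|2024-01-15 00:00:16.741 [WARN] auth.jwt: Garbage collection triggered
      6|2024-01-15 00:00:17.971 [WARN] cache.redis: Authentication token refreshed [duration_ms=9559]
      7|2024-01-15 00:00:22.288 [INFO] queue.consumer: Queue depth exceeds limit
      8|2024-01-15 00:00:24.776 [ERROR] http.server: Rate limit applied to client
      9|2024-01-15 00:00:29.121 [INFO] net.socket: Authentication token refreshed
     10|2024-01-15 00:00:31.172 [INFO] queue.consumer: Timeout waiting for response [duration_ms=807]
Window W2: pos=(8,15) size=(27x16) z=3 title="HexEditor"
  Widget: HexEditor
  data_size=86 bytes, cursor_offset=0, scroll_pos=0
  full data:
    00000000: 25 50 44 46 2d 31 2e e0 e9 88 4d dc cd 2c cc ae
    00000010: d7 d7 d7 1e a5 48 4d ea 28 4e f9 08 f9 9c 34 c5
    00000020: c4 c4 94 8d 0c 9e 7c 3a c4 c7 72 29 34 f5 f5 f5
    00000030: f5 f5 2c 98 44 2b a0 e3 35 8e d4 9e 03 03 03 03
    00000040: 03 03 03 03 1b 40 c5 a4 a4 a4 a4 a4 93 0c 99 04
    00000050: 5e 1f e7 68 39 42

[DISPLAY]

             ┃max_connections = utf-8 ┃━━━━━━━━━━━┓
      ┏━━━━━━━━━━━━━━━━━━━━━━━━━┓     ┃gPuzzle    ┃
      ┃ HexEditor               ┃     ┃───────────┨
      ┠─────────────────────────┨     ┃───┬────┬──┃
      ┃00000000  25 50 44 46 2d ┃     ┃ 3 │  5 │  ┃
      ┃00000010  d7 d7 d7 1e a5 ┃     ┃───┼────┼──┃
      ┃00000020  c4 c4 94 8d 0c ┃     ┃ 4 │ 10 │ 1┃
      ┃00000030  f5 f5 2c 98 44 ┃     ┃───┼────┼──┃
      ┃00000040  03 03 03 03 1b ┃     ┃ 9 │ 15 │ 1┃
      ┃00000050  5e 1f e7 68 39 ┃     ┃───┼────┼──┃
      ┃                         ┃     ┃13 │  8 │  ┃
      ┃                         ┃     ┃───┴────┴──┃
      ┃                         ┃━━━━━┛0          ┃
      ┃                         ┃━━━━━━━━━━━━━━━━━┛
      ┃                         ┃                  
      ┃                         ┃                  
      ┗━━━━━━━━━━━━━━━━━━━━━━━━━┛                  


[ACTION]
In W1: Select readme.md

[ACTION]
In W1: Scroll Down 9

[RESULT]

             ┃                        ┃━━━━━━━━━━━┓
      ┏━━━━━━━━━━━━━━━━━━━━━━━━━┓     ┃gPuzzle    ┃
      ┃ HexEditor               ┃     ┃───────────┨
      ┠─────────────────────────┨     ┃───┬────┬──┃
      ┃00000000  25 50 44 46 2d ┃     ┃ 3 │  5 │  ┃
      ┃00000010  d7 d7 d7 1e a5 ┃     ┃───┼────┼──┃
      ┃00000020  c4 c4 94 8d 0c ┃     ┃ 4 │ 10 │ 1┃
      ┃00000030  f5 f5 2c 98 44 ┃     ┃───┼────┼──┃
      ┃00000040  03 03 03 03 1b ┃     ┃ 9 │ 15 │ 1┃
      ┃00000050  5e 1f e7 68 39 ┃     ┃───┼────┼──┃
      ┃                         ┃     ┃13 │  8 │  ┃
      ┃                         ┃     ┃───┴────┴──┃
      ┃                         ┃━━━━━┛0          ┃
      ┃                         ┃━━━━━━━━━━━━━━━━━┛
      ┃                         ┃                  
      ┃                         ┃                  
      ┗━━━━━━━━━━━━━━━━━━━━━━━━━┛                  


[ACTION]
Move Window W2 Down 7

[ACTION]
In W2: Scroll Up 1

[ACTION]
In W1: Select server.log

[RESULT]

             ┃2024-01-15 00:00:07.163 ┃━━━━━━━━━━━┓
      ┏━━━━━━━━━━━━━━━━━━━━━━━━━┓.409 ┃gPuzzle    ┃
      ┃ HexEditor               ┃.741 ┃───────────┨
      ┠─────────────────────────┨.971 ┃───┬────┬──┃
      ┃00000000  25 50 44 46 2d ┃.288 ┃ 3 │  5 │  ┃
      ┃00000010  d7 d7 d7 1e a5 ┃.776 ┃───┼────┼──┃
      ┃00000020  c4 c4 94 8d 0c ┃.121 ┃ 4 │ 10 │ 1┃
      ┃00000030  f5 f5 2c 98 44 ┃.172 ┃───┼────┼──┃
      ┃00000040  03 03 03 03 1b ┃     ┃ 9 │ 15 │ 1┃
      ┃00000050  5e 1f e7 68 39 ┃     ┃───┼────┼──┃
      ┃                         ┃     ┃13 │  8 │  ┃
      ┃                         ┃     ┃───┴────┴──┃
      ┃                         ┃━━━━━┛0          ┃
      ┃                         ┃━━━━━━━━━━━━━━━━━┛
      ┃                         ┃                  
      ┃                         ┃                  
      ┗━━━━━━━━━━━━━━━━━━━━━━━━━┛                  


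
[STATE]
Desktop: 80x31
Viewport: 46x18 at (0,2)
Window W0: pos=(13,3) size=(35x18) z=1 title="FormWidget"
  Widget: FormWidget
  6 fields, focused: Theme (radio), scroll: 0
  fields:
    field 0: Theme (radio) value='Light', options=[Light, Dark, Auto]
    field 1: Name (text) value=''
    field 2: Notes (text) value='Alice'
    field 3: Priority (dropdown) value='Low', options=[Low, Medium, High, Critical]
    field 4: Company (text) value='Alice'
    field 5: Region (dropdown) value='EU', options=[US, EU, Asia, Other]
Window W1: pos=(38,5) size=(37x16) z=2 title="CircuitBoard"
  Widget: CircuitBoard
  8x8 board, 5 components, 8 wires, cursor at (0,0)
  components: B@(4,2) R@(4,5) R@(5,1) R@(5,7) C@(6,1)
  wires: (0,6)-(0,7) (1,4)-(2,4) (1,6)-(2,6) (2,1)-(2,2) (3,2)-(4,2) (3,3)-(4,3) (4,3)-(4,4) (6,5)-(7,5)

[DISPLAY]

                                              
             ┏━━━━━━━━━━━━━━━━━━━━━━━━━━━━━━━━
             ┃ FormWidget                     
             ┠────────────────────────┏━━━━━━━
             ┃> Theme:      (●) Light ┃ Circui
             ┃  Name:       [         ┠───────
             ┃  Notes:      [Alice    ┃   0 1 
             ┃  Priority:   [Low      ┃0  [.] 
             ┃  Company:    [Alice    ┃       
             ┃  Region:     [EU       ┃1      
             ┃                        ┃       
             ┃                        ┃2      
             ┃                        ┃       
             ┃                        ┃3      
             ┃                        ┃       
             ┃                        ┃4      
             ┃                        ┃       
             ┃                        ┃5      


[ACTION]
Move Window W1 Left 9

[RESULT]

                                              
             ┏━━━━━━━━━━━━━━━━━━━━━━━━━━━━━━━━
             ┃ FormWidget                     
             ┠───────────────┏━━━━━━━━━━━━━━━━
             ┃> Theme:      (┃ CircuitBoard   
             ┃  Name:       [┠────────────────
             ┃  Notes:      [┃   0 1 2 3 4 5 6
             ┃  Priority:   [┃0  [.]          
             ┃  Company:    [┃                
             ┃  Region:     [┃1               
             ┃               ┃                
             ┃               ┃2       · ─ ·   
             ┃               ┃                
             ┃               ┃3           ·   
             ┃               ┃            │   
             ┃               ┃4           B   
             ┃               ┃                
             ┃               ┃5       R       


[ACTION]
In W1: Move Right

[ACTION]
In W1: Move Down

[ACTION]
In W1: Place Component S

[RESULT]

                                              
             ┏━━━━━━━━━━━━━━━━━━━━━━━━━━━━━━━━
             ┃ FormWidget                     
             ┠───────────────┏━━━━━━━━━━━━━━━━
             ┃> Theme:      (┃ CircuitBoard   
             ┃  Name:       [┠────────────────
             ┃  Notes:      [┃   0 1 2 3 4 5 6
             ┃  Priority:   [┃0               
             ┃  Company:    [┃                
             ┃  Region:     [┃1      [S]      
             ┃               ┃                
             ┃               ┃2       · ─ ·   
             ┃               ┃                
             ┃               ┃3           ·   
             ┃               ┃            │   
             ┃               ┃4           B   
             ┃               ┃                
             ┃               ┃5       R       


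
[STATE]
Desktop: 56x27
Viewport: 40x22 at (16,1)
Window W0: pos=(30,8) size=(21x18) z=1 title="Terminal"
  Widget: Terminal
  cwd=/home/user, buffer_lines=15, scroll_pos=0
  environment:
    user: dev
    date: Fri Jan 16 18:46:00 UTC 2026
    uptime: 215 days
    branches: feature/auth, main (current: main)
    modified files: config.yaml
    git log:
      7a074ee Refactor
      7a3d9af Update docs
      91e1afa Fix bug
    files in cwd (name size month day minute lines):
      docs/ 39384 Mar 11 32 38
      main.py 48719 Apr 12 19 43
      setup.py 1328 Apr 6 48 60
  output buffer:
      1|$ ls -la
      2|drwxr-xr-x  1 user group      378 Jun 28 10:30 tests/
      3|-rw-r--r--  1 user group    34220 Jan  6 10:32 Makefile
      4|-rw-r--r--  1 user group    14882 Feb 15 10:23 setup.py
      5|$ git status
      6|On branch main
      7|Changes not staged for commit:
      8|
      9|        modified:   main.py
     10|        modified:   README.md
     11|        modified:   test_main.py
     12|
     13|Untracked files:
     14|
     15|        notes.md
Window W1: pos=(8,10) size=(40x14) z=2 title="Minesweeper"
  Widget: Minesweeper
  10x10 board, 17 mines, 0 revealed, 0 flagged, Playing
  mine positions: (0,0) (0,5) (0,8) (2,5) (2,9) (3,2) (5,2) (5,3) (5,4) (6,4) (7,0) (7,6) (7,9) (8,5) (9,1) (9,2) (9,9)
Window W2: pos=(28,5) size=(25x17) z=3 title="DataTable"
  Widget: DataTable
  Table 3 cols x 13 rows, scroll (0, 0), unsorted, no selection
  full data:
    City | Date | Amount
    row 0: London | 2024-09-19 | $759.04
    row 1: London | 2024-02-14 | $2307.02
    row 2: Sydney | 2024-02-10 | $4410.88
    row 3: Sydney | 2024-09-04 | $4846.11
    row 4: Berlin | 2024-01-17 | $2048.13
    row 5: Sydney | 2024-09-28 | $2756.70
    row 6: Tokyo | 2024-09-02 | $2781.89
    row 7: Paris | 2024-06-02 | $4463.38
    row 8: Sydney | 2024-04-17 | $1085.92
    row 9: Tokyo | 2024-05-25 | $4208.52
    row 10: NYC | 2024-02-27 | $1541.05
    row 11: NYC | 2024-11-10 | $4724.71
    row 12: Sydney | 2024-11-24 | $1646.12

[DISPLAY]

                                        
                                        
                                        
                                        
            ┏━━━━━━━━━━━━━━━━━━━━━━━┓   
            ┃ DataTable             ┃   
            ┠───────────────────────┨   
            ┃City  │Date      │Amoun┃   
            ┃──────┼──────────┼─────┃   
━━━━━━━━━━━━┃London│2024-09-19│$759.┃   
eeper       ┃London│2024-02-14│$2307┃   
────────────┃Sydney│2024-02-10│$4410┃   
■■■         ┃Sydney│2024-09-04│$4846┃   
■■■         ┃Berlin│2024-01-17│$2048┃   
■■■         ┃Sydney│2024-09-28│$2756┃   
■■■         ┃Tokyo │2024-09-02│$2781┃   
■■■         ┃Paris │2024-06-02│$4463┃   
■■■         ┃Sydney│2024-04-17│$1085┃   
■■■         ┃Tokyo │2024-05-25│$4208┃   
■■■         ┃NYC   │2024-02-27│$1541┃   
■■■         ┗━━━━━━━━━━━━━━━━━━━━━━━┛   
■■■                            ┃  ┃     


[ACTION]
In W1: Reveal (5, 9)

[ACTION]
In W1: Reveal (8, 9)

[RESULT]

                                        
                                        
                                        
                                        
            ┏━━━━━━━━━━━━━━━━━━━━━━━┓   
            ┃ DataTable             ┃   
            ┠───────────────────────┨   
            ┃City  │Date      │Amoun┃   
            ┃──────┼──────────┼─────┃   
━━━━━━━━━━━━┃London│2024-09-19│$759.┃   
eeper       ┃London│2024-02-14│$2307┃   
────────────┃Sydney│2024-02-10│$4410┃   
■■■         ┃Sydney│2024-09-04│$4846┃   
12■         ┃Berlin│2024-01-17│$2048┃   
 1■         ┃Sydney│2024-09-28│$2756┃   
 11         ┃Tokyo │2024-09-02│$2781┃   
            ┃Paris │2024-06-02│$4463┃   
            ┃Sydney│2024-04-17│$1085┃   
111         ┃Tokyo │2024-05-25│$4208┃   
■■■         ┃NYC   │2024-02-27│$1541┃   
■■2         ┗━━━━━━━━━━━━━━━━━━━━━━━┛   
■■■                            ┃  ┃     


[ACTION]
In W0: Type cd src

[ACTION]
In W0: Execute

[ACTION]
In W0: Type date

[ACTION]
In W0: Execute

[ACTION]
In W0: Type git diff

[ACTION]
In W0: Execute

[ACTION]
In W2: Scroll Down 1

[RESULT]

                                        
                                        
                                        
                                        
            ┏━━━━━━━━━━━━━━━━━━━━━━━┓   
            ┃ DataTable             ┃   
            ┠───────────────────────┨   
            ┃City  │Date      │Amoun┃   
            ┃──────┼──────────┼─────┃   
━━━━━━━━━━━━┃London│2024-02-14│$2307┃   
eeper       ┃Sydney│2024-02-10│$4410┃   
────────────┃Sydney│2024-09-04│$4846┃   
■■■         ┃Berlin│2024-01-17│$2048┃   
12■         ┃Sydney│2024-09-28│$2756┃   
 1■         ┃Tokyo │2024-09-02│$2781┃   
 11         ┃Paris │2024-06-02│$4463┃   
            ┃Sydney│2024-04-17│$1085┃   
            ┃Tokyo │2024-05-25│$4208┃   
111         ┃NYC   │2024-02-27│$1541┃   
■■■         ┃NYC   │2024-11-10│$4724┃   
■■2         ┗━━━━━━━━━━━━━━━━━━━━━━━┛   
■■■                            ┃  ┃     


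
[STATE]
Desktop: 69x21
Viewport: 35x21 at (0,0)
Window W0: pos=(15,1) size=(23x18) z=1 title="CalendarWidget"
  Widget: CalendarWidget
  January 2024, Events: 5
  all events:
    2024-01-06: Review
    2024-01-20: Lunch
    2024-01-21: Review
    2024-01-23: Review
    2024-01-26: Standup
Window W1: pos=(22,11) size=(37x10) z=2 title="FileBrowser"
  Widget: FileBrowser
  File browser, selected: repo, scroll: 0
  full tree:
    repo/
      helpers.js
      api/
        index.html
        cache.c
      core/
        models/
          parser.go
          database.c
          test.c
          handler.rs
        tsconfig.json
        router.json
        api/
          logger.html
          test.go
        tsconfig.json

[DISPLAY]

                                   
               ┏━━━━━━━━━━━━━━━━━━━
               ┃ CalendarWidget    
               ┠───────────────────
               ┃     January 2024  
               ┃Mo Tu We Th Fr Sa S
               ┃ 1  2  3  4  5  6* 
               ┃ 8  9 10 11 12 13 1
               ┃15 16 17 18 19 20* 
               ┃22 23* 24 25 26* 27
               ┃29 30 31           
               ┃      ┏━━━━━━━━━━━━
               ┃      ┃ FileBrowser
               ┃      ┠────────────
               ┃      ┃> [-] repo/ 
               ┃      ┃    helpers.
               ┃      ┃    [+] api/
               ┃      ┃    [+] core
               ┗━━━━━━┃            
                      ┃            
                      ┗━━━━━━━━━━━━


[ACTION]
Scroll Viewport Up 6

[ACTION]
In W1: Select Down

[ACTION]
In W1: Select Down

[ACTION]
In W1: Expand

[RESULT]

                                   
               ┏━━━━━━━━━━━━━━━━━━━
               ┃ CalendarWidget    
               ┠───────────────────
               ┃     January 2024  
               ┃Mo Tu We Th Fr Sa S
               ┃ 1  2  3  4  5  6* 
               ┃ 8  9 10 11 12 13 1
               ┃15 16 17 18 19 20* 
               ┃22 23* 24 25 26* 27
               ┃29 30 31           
               ┃      ┏━━━━━━━━━━━━
               ┃      ┃ FileBrowser
               ┃      ┠────────────
               ┃      ┃  [-] repo/ 
               ┃      ┃    helpers.
               ┃      ┃  > [-] api/
               ┃      ┃      index.
               ┗━━━━━━┃      cache.
                      ┃    [+] core
                      ┗━━━━━━━━━━━━


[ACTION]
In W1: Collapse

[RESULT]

                                   
               ┏━━━━━━━━━━━━━━━━━━━
               ┃ CalendarWidget    
               ┠───────────────────
               ┃     January 2024  
               ┃Mo Tu We Th Fr Sa S
               ┃ 1  2  3  4  5  6* 
               ┃ 8  9 10 11 12 13 1
               ┃15 16 17 18 19 20* 
               ┃22 23* 24 25 26* 27
               ┃29 30 31           
               ┃      ┏━━━━━━━━━━━━
               ┃      ┃ FileBrowser
               ┃      ┠────────────
               ┃      ┃  [-] repo/ 
               ┃      ┃    helpers.
               ┃      ┃  > [+] api/
               ┃      ┃    [+] core
               ┗━━━━━━┃            
                      ┃            
                      ┗━━━━━━━━━━━━


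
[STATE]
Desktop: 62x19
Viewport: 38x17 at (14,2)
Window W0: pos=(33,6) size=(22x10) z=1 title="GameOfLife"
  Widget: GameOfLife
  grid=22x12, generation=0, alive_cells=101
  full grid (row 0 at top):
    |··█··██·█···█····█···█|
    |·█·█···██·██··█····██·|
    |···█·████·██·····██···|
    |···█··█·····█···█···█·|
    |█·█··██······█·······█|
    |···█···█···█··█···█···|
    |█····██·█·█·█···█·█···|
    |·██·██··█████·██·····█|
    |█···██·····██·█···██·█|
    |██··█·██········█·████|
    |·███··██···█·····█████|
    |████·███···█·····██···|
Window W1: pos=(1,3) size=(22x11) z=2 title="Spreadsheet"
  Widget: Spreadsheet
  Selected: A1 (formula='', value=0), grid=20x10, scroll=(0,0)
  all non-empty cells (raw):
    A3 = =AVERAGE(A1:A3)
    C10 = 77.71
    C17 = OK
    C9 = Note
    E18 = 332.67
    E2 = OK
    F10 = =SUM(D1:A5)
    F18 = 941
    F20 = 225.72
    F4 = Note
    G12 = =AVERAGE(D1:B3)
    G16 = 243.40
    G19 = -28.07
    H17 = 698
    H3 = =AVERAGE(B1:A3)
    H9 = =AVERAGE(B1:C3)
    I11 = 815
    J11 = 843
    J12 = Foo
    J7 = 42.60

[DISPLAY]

                                      
━━━━━━━━┓                             
        ┃                             
────────┨                             
        ┃          ┏━━━━━━━━━━━━━━━━━━
   B    ┃          ┃ GameOfLife       
--------┃          ┠──────────────────
       0┃          ┃Gen: 0            
       0┃          ┃··█··█·····█···█··
       0┃          ┃·█··██······█·····
       0┃          ┃··█···█···█··█···█
━━━━━━━━┛          ┃····██·█·█·█···█·█
                   ┃██·██··█████·██···
                   ┗━━━━━━━━━━━━━━━━━━
                                      
                                      
                                      


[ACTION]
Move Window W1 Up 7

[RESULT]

────────┨                             
        ┃                             
   B    ┃                             
--------┃                             
       0┃          ┏━━━━━━━━━━━━━━━━━━
       0┃          ┃ GameOfLife       
       0┃          ┠──────────────────
       0┃          ┃Gen: 0            
━━━━━━━━┛          ┃··█··█·····█···█··
                   ┃·█··██······█·····
                   ┃··█···█···█··█···█
                   ┃····██·█·█·█···█·█
                   ┃██·██··█████·██···
                   ┗━━━━━━━━━━━━━━━━━━
                                      
                                      
                                      


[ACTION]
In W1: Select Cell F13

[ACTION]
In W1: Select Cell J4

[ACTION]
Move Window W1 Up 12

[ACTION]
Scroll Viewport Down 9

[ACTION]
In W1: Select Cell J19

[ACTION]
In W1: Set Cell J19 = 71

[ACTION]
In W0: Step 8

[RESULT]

────────┨                             
        ┃                             
   B    ┃                             
--------┃                             
       0┃          ┏━━━━━━━━━━━━━━━━━━
       0┃          ┃ GameOfLife       
       0┃          ┠──────────────────
       0┃          ┃Gen: 8            
━━━━━━━━┛          ┃········█·█·██····
                   ┃·······██···█·····
                   ┃██·····█··········
                   ┃███·····██···█····
                   ┃█··············██·
                   ┗━━━━━━━━━━━━━━━━━━
                                      
                                      
                                      


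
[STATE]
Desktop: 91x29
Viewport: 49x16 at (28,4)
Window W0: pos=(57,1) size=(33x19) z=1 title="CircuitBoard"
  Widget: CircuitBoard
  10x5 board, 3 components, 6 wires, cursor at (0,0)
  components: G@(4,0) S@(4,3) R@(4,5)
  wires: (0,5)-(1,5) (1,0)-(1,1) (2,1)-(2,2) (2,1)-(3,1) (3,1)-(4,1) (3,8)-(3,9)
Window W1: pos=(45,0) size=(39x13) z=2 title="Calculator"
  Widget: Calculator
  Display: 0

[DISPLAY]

                 ┃┌───┬───┬───┬───┐              
                 ┃│ 7 │ 8 │ 9 │ ÷ │              
                 ┃├───┼───┼───┼───┤              
                 ┃│ 4 │ 5 │ 6 │ × │              
                 ┃├───┼───┼───┼───┤              
                 ┃│ 1 │ 2 │ 3 │ - │              
                 ┃├───┼───┼───┼───┤              
                 ┃│ 0 │ . │ = │ + │              
                 ┗━━━━━━━━━━━━━━━━━━━━━━━━━━━━━━━
                             ┃4   G   ·       S  
                             ┃Cursor: (0,0)      
                             ┃                   
                             ┃                   
                             ┃                   
                             ┃                   
                             ┗━━━━━━━━━━━━━━━━━━━


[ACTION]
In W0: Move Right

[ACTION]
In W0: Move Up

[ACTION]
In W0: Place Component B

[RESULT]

                 ┃┌───┬───┬───┬───┐              
                 ┃│ 7 │ 8 │ 9 │ ÷ │              
                 ┃├───┼───┼───┼───┤              
                 ┃│ 4 │ 5 │ 6 │ × │              
                 ┃├───┼───┼───┼───┤              
                 ┃│ 1 │ 2 │ 3 │ - │              
                 ┃├───┼───┼───┼───┤              
                 ┃│ 0 │ . │ = │ + │              
                 ┗━━━━━━━━━━━━━━━━━━━━━━━━━━━━━━━
                             ┃4   G   ·       S  
                             ┃Cursor: (0,1)      
                             ┃                   
                             ┃                   
                             ┃                   
                             ┃                   
                             ┗━━━━━━━━━━━━━━━━━━━
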